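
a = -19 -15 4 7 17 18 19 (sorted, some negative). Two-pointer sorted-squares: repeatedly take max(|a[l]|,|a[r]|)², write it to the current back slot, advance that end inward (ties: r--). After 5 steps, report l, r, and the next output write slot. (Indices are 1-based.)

l=1 r=7: |-19|<=|19| out[7]=361, r--
l=1 r=6: |-19|>|18| out[6]=361, l++
l=2 r=6: |-15|<=|18| out[5]=324, r--
l=2 r=5: |-15|<=|17| out[4]=289, r--
l=2 r=4: |-15|>|7| out[3]=225, l++

l=3, r=4, next write slot=2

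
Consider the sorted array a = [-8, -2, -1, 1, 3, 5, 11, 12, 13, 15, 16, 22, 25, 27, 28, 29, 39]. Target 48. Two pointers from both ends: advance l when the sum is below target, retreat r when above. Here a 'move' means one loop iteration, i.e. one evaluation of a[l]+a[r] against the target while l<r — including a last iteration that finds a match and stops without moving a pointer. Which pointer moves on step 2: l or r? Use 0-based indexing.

[0,16] -8+39=31 <48 → l++
[1,16] -2+39=37 <48 → l++

l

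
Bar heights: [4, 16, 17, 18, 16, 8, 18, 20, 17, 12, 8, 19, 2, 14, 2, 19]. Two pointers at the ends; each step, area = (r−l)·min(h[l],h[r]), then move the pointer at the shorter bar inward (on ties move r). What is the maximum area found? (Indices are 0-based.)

max area = 224

l=0 r=15: min(4,19)*15=60 best=60 *, l++
l=1 r=15: min(16,19)*14=224 best=224 *, l++
l=2 r=15: min(17,19)*13=221 best=224, l++
l=3 r=15: min(18,19)*12=216 best=224, l++
l=4 r=15: min(16,19)*11=176 best=224, l++
l=5 r=15: min(8,19)*10=80 best=224, l++
l=6 r=15: min(18,19)*9=162 best=224, l++
l=7 r=15: min(20,19)*8=152 best=224, r--
l=7 r=14: min(20,2)*7=14 best=224, r--
l=7 r=13: min(20,14)*6=84 best=224, r--
l=7 r=12: min(20,2)*5=10 best=224, r--
l=7 r=11: min(20,19)*4=76 best=224, r--
l=7 r=10: min(20,8)*3=24 best=224, r--
l=7 r=9: min(20,12)*2=24 best=224, r--
l=7 r=8: min(20,17)*1=17 best=224, r--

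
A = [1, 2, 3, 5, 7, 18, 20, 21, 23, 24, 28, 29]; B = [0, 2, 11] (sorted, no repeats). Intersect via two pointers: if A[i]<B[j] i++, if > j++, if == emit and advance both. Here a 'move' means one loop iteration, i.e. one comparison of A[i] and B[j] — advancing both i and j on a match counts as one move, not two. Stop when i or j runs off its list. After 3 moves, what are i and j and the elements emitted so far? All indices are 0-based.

i=2, j=2, emitted=[2]

[i=0,j=0] 1>0 → j++
[i=0,j=1] 1<2 → i++
[i=1,j=1] 2==2 emit → i++,j++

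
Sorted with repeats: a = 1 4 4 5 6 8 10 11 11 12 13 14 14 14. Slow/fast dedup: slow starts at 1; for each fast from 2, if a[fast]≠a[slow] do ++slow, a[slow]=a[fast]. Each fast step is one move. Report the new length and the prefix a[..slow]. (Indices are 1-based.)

length 10; prefix = [1, 4, 5, 6, 8, 10, 11, 12, 13, 14]

(s=1,f=2) a[fast]=4≠a[slow]=1 write a[2]=4 → slow++,fast++
(s=2,f=3) a[fast]=4=a[slow] dup → fast++
(s=2,f=4) a[fast]=5≠a[slow]=4 write a[3]=5 → slow++,fast++
(s=3,f=5) a[fast]=6≠a[slow]=5 write a[4]=6 → slow++,fast++
(s=4,f=6) a[fast]=8≠a[slow]=6 write a[5]=8 → slow++,fast++
(s=5,f=7) a[fast]=10≠a[slow]=8 write a[6]=10 → slow++,fast++
(s=6,f=8) a[fast]=11≠a[slow]=10 write a[7]=11 → slow++,fast++
(s=7,f=9) a[fast]=11=a[slow] dup → fast++
(s=7,f=10) a[fast]=12≠a[slow]=11 write a[8]=12 → slow++,fast++
(s=8,f=11) a[fast]=13≠a[slow]=12 write a[9]=13 → slow++,fast++
(s=9,f=12) a[fast]=14≠a[slow]=13 write a[10]=14 → slow++,fast++
(s=10,f=13) a[fast]=14=a[slow] dup → fast++
(s=10,f=14) a[fast]=14=a[slow] dup → fast++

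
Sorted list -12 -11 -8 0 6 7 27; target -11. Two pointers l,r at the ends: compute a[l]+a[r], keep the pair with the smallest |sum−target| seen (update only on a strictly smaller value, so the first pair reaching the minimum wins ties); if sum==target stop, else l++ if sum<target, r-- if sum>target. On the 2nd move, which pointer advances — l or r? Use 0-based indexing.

l=0 r=6: -12+27=15 d=26 *, r--
l=0 r=5: -12+7=-5 d=6 *, r--

r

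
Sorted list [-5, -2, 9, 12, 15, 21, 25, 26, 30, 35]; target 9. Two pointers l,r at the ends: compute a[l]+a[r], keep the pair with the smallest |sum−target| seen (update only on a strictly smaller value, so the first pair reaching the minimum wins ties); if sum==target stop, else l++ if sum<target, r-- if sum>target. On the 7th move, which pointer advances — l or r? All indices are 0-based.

[0,9] -5+35=30 d=21 * → r--
[0,8] -5+30=25 d=16 * → r--
[0,7] -5+26=21 d=12 * → r--
[0,6] -5+25=20 d=11 * → r--
[0,5] -5+21=16 d=7 * → r--
[0,4] -5+15=10 d=1 * → r--
[0,3] -5+12=7 d=2 → l++

l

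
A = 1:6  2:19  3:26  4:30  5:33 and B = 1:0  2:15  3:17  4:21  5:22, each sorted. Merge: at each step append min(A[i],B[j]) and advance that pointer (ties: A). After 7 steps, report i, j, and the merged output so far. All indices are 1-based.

i=1 j=1: A[i]=6>B[j]=0 take 0, j++
i=1 j=2: A[i]=6<=B[j]=15 take 6, i++
i=2 j=2: A[i]=19>B[j]=15 take 15, j++
i=2 j=3: A[i]=19>B[j]=17 take 17, j++
i=2 j=4: A[i]=19<=B[j]=21 take 19, i++
i=3 j=4: A[i]=26>B[j]=21 take 21, j++
i=3 j=5: A[i]=26>B[j]=22 take 22, j++

i=3, j=6, merged so far=[0, 6, 15, 17, 19, 21, 22]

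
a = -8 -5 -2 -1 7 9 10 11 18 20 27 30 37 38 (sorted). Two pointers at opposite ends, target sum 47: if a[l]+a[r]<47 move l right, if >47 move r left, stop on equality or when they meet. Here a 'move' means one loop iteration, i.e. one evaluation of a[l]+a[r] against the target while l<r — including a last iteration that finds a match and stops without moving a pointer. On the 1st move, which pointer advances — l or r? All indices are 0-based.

l=0 r=13: -8+38=30 <47, l++

l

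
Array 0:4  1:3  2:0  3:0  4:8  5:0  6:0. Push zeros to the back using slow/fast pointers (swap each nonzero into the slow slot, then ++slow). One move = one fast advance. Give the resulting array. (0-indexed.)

[4, 3, 8, 0, 0, 0, 0]

slow=0 fast=0: a[fast]=4≠0 swap→a[0]=4, slow++,fast++
slow=1 fast=1: a[fast]=3≠0 swap→a[1]=3, slow++,fast++
slow=2 fast=2: a[fast]=0, fast++
slow=2 fast=3: a[fast]=0, fast++
slow=2 fast=4: a[fast]=8≠0 swap→a[2]=8, slow++,fast++
slow=3 fast=5: a[fast]=0, fast++
slow=3 fast=6: a[fast]=0, fast++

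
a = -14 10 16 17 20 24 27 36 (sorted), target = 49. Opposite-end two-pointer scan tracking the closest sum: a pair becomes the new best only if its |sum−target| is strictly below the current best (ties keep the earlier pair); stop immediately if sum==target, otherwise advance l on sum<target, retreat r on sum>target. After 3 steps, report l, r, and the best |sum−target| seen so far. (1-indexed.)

l=3, r=7, best |Δ|=3

[1,8] -14+36=22 d=27 * → l++
[2,8] 10+36=46 d=3 * → l++
[3,8] 16+36=52 d=3 → r--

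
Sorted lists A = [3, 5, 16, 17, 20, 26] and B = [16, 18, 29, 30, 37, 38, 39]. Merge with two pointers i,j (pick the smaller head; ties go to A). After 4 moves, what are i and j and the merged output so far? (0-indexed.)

i=0 j=0: A[i]=3<=B[j]=16 take 3, i++
i=1 j=0: A[i]=5<=B[j]=16 take 5, i++
i=2 j=0: A[i]=16<=B[j]=16 take 16, i++
i=3 j=0: A[i]=17>B[j]=16 take 16, j++

i=3, j=1, merged so far=[3, 5, 16, 16]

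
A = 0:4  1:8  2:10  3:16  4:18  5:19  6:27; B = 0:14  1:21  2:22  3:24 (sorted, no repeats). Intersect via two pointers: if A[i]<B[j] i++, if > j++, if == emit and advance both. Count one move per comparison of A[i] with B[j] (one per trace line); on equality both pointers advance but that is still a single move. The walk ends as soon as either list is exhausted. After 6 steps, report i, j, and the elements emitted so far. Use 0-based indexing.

[i=0,j=0] 4<14 → i++
[i=1,j=0] 8<14 → i++
[i=2,j=0] 10<14 → i++
[i=3,j=0] 16>14 → j++
[i=3,j=1] 16<21 → i++
[i=4,j=1] 18<21 → i++

i=5, j=1, emitted=[]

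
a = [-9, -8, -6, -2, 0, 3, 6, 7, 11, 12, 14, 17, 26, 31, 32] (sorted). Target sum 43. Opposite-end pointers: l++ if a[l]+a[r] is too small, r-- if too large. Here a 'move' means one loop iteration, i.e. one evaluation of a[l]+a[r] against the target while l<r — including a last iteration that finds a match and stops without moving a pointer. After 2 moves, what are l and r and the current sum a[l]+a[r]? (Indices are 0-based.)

l=0 r=14: -9+32=23 <43, l++
l=1 r=14: -8+32=24 <43, l++

l=2, r=14, sum=26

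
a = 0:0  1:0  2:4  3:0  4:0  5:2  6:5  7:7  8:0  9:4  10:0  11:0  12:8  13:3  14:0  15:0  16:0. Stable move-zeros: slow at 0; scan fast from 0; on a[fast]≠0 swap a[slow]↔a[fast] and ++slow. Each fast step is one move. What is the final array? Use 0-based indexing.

slow=0 fast=0: a[fast]=0, fast++
slow=0 fast=1: a[fast]=0, fast++
slow=0 fast=2: a[fast]=4≠0 swap→a[0]=4, slow++,fast++
slow=1 fast=3: a[fast]=0, fast++
slow=1 fast=4: a[fast]=0, fast++
slow=1 fast=5: a[fast]=2≠0 swap→a[1]=2, slow++,fast++
slow=2 fast=6: a[fast]=5≠0 swap→a[2]=5, slow++,fast++
slow=3 fast=7: a[fast]=7≠0 swap→a[3]=7, slow++,fast++
slow=4 fast=8: a[fast]=0, fast++
slow=4 fast=9: a[fast]=4≠0 swap→a[4]=4, slow++,fast++
slow=5 fast=10: a[fast]=0, fast++
slow=5 fast=11: a[fast]=0, fast++
slow=5 fast=12: a[fast]=8≠0 swap→a[5]=8, slow++,fast++
slow=6 fast=13: a[fast]=3≠0 swap→a[6]=3, slow++,fast++
slow=7 fast=14: a[fast]=0, fast++
slow=7 fast=15: a[fast]=0, fast++
slow=7 fast=16: a[fast]=0, fast++

[4, 2, 5, 7, 4, 8, 3, 0, 0, 0, 0, 0, 0, 0, 0, 0, 0]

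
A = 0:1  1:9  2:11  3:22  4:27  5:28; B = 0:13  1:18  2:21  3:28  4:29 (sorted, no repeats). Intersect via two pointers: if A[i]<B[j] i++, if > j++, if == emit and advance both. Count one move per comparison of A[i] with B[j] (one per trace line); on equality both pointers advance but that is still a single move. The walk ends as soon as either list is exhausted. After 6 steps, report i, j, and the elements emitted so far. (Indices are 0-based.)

i=0 j=0: 1<13, i++
i=1 j=0: 9<13, i++
i=2 j=0: 11<13, i++
i=3 j=0: 22>13, j++
i=3 j=1: 22>18, j++
i=3 j=2: 22>21, j++

i=3, j=3, emitted=[]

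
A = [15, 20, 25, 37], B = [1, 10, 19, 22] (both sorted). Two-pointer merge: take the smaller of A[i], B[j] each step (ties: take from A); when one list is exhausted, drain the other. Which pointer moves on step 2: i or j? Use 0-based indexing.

[i=0,j=0] A[i]=15>B[j]=1 take 1 → j++
[i=0,j=1] A[i]=15>B[j]=10 take 10 → j++

j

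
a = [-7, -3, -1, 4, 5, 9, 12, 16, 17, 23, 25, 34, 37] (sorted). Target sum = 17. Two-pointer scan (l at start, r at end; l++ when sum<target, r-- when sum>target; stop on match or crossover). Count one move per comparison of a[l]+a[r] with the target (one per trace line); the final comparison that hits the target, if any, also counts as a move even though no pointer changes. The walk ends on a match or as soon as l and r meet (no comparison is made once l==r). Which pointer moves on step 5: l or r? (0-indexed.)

r

[0,12] -7+37=30 >17 → r--
[0,11] -7+34=27 >17 → r--
[0,10] -7+25=18 >17 → r--
[0,9] -7+23=16 <17 → l++
[1,9] -3+23=20 >17 → r--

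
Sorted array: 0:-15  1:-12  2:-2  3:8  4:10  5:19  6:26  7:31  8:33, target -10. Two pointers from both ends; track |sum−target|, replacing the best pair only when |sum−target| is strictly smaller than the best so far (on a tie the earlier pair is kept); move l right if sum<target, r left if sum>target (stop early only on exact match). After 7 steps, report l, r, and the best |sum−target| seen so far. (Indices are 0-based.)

l=1, r=2, best |Δ|=3

[0,8] -15+33=18 d=28 * → r--
[0,7] -15+31=16 d=26 * → r--
[0,6] -15+26=11 d=21 * → r--
[0,5] -15+19=4 d=14 * → r--
[0,4] -15+10=-5 d=5 * → r--
[0,3] -15+8=-7 d=3 * → r--
[0,2] -15+-2=-17 d=7 → l++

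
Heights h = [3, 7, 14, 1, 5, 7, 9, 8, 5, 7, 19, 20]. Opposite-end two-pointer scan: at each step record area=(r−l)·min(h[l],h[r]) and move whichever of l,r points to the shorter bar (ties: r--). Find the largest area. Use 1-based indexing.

max area = 126

l=1 r=12: min(3,20)*11=33 best=33 *, l++
l=2 r=12: min(7,20)*10=70 best=70 *, l++
l=3 r=12: min(14,20)*9=126 best=126 *, l++
l=4 r=12: min(1,20)*8=8 best=126, l++
l=5 r=12: min(5,20)*7=35 best=126, l++
l=6 r=12: min(7,20)*6=42 best=126, l++
l=7 r=12: min(9,20)*5=45 best=126, l++
l=8 r=12: min(8,20)*4=32 best=126, l++
l=9 r=12: min(5,20)*3=15 best=126, l++
l=10 r=12: min(7,20)*2=14 best=126, l++
l=11 r=12: min(19,20)*1=19 best=126, l++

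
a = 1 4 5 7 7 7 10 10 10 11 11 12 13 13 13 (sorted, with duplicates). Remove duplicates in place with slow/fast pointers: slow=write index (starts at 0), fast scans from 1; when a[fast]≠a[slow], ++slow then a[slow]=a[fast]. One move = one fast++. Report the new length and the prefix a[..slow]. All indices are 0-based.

(s=0,f=1) a[fast]=4≠a[slow]=1 write a[1]=4 → slow++,fast++
(s=1,f=2) a[fast]=5≠a[slow]=4 write a[2]=5 → slow++,fast++
(s=2,f=3) a[fast]=7≠a[slow]=5 write a[3]=7 → slow++,fast++
(s=3,f=4) a[fast]=7=a[slow] dup → fast++
(s=3,f=5) a[fast]=7=a[slow] dup → fast++
(s=3,f=6) a[fast]=10≠a[slow]=7 write a[4]=10 → slow++,fast++
(s=4,f=7) a[fast]=10=a[slow] dup → fast++
(s=4,f=8) a[fast]=10=a[slow] dup → fast++
(s=4,f=9) a[fast]=11≠a[slow]=10 write a[5]=11 → slow++,fast++
(s=5,f=10) a[fast]=11=a[slow] dup → fast++
(s=5,f=11) a[fast]=12≠a[slow]=11 write a[6]=12 → slow++,fast++
(s=6,f=12) a[fast]=13≠a[slow]=12 write a[7]=13 → slow++,fast++
(s=7,f=13) a[fast]=13=a[slow] dup → fast++
(s=7,f=14) a[fast]=13=a[slow] dup → fast++

length 8; prefix = [1, 4, 5, 7, 10, 11, 12, 13]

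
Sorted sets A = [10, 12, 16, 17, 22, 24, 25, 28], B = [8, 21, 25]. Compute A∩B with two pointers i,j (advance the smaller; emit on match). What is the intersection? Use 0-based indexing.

[i=0,j=0] 10>8 → j++
[i=0,j=1] 10<21 → i++
[i=1,j=1] 12<21 → i++
[i=2,j=1] 16<21 → i++
[i=3,j=1] 17<21 → i++
[i=4,j=1] 22>21 → j++
[i=4,j=2] 22<25 → i++
[i=5,j=2] 24<25 → i++
[i=6,j=2] 25==25 emit → i++,j++

intersection = [25]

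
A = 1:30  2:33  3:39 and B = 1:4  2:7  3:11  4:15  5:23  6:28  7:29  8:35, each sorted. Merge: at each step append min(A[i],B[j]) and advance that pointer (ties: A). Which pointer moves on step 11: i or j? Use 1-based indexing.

[i=1,j=1] A[i]=30>B[j]=4 take 4 → j++
[i=1,j=2] A[i]=30>B[j]=7 take 7 → j++
[i=1,j=3] A[i]=30>B[j]=11 take 11 → j++
[i=1,j=4] A[i]=30>B[j]=15 take 15 → j++
[i=1,j=5] A[i]=30>B[j]=23 take 23 → j++
[i=1,j=6] A[i]=30>B[j]=28 take 28 → j++
[i=1,j=7] A[i]=30>B[j]=29 take 29 → j++
[i=1,j=8] A[i]=30<=B[j]=35 take 30 → i++
[i=2,j=8] A[i]=33<=B[j]=35 take 33 → i++
[i=3,j=8] A[i]=39>B[j]=35 take 35 → j++
[i=3,j=9] B done, take A[i]=39 → i++

i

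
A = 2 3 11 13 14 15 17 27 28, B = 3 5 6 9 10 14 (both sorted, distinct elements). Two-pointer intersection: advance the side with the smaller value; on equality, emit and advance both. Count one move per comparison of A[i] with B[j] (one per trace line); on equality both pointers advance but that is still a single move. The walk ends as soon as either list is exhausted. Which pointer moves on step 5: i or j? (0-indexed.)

j

i=0 j=0: 2<3, i++
i=1 j=0: 3==3 emit, i++,j++
i=2 j=1: 11>5, j++
i=2 j=2: 11>6, j++
i=2 j=3: 11>9, j++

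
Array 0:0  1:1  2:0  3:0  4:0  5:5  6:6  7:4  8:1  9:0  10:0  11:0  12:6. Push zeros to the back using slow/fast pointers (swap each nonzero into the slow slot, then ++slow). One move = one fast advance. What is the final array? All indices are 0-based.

[1, 5, 6, 4, 1, 6, 0, 0, 0, 0, 0, 0, 0]

(s=0,f=0) a[fast]=0 → fast++
(s=0,f=1) a[fast]=1≠0 swap→a[0]=1 → slow++,fast++
(s=1,f=2) a[fast]=0 → fast++
(s=1,f=3) a[fast]=0 → fast++
(s=1,f=4) a[fast]=0 → fast++
(s=1,f=5) a[fast]=5≠0 swap→a[1]=5 → slow++,fast++
(s=2,f=6) a[fast]=6≠0 swap→a[2]=6 → slow++,fast++
(s=3,f=7) a[fast]=4≠0 swap→a[3]=4 → slow++,fast++
(s=4,f=8) a[fast]=1≠0 swap→a[4]=1 → slow++,fast++
(s=5,f=9) a[fast]=0 → fast++
(s=5,f=10) a[fast]=0 → fast++
(s=5,f=11) a[fast]=0 → fast++
(s=5,f=12) a[fast]=6≠0 swap→a[5]=6 → slow++,fast++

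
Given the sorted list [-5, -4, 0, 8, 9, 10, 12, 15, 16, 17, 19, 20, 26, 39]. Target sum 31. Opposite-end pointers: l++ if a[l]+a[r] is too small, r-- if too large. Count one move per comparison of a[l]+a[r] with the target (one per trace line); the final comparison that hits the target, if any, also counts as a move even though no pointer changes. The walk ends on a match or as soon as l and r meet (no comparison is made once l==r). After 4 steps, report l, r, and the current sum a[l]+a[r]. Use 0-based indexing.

l=3, r=12, sum=34

[0,13] -5+39=34 >31 → r--
[0,12] -5+26=21 <31 → l++
[1,12] -4+26=22 <31 → l++
[2,12] 0+26=26 <31 → l++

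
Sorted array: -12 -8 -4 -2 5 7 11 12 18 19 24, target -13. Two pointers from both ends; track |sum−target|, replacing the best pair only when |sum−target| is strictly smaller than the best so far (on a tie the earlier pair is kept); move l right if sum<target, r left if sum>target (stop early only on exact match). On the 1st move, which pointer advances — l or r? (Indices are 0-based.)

r

[0,10] -12+24=12 d=25 * → r--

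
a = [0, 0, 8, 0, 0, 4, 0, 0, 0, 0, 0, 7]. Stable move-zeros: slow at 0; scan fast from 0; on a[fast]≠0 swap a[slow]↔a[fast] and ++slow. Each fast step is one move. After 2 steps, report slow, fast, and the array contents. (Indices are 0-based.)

slow=0 fast=0: a[fast]=0, fast++
slow=0 fast=1: a[fast]=0, fast++

slow=0, fast=2, a=[0, 0, 8, 0, 0, 4, 0, 0, 0, 0, 0, 7]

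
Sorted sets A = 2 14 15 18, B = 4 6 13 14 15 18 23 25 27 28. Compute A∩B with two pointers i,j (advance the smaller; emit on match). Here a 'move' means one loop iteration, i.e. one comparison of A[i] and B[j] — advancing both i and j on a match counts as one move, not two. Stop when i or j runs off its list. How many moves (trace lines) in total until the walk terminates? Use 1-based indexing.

[i=1,j=1] 2<4 → i++
[i=2,j=1] 14>4 → j++
[i=2,j=2] 14>6 → j++
[i=2,j=3] 14>13 → j++
[i=2,j=4] 14==14 emit → i++,j++
[i=3,j=5] 15==15 emit → i++,j++
[i=4,j=6] 18==18 emit → i++,j++

7 moves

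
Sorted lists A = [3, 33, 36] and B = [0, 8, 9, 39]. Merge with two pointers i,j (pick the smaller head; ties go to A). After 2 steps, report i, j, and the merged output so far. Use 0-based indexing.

[i=0,j=0] A[i]=3>B[j]=0 take 0 → j++
[i=0,j=1] A[i]=3<=B[j]=8 take 3 → i++

i=1, j=1, merged so far=[0, 3]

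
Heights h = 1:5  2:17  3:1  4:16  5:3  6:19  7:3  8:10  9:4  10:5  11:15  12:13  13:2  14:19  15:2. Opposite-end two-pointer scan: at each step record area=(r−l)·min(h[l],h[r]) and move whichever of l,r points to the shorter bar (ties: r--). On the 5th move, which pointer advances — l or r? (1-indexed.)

l

l=1 r=15: min(5,2)*14=28 best=28 *, r--
l=1 r=14: min(5,19)*13=65 best=65 *, l++
l=2 r=14: min(17,19)*12=204 best=204 *, l++
l=3 r=14: min(1,19)*11=11 best=204, l++
l=4 r=14: min(16,19)*10=160 best=204, l++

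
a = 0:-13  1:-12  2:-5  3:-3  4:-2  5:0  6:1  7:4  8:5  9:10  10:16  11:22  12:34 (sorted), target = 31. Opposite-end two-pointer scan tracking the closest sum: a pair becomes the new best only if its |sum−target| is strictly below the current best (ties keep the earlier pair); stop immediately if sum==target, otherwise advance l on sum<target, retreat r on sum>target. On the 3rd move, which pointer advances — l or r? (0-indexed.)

[0,12] -13+34=21 d=10 * → l++
[1,12] -12+34=22 d=9 * → l++
[2,12] -5+34=29 d=2 * → l++

l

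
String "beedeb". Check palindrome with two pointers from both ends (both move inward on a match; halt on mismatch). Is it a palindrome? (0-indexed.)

[0,5] 'b'=='b' → l++,r--
[1,4] 'e'=='e' → l++,r--
[2,3] 'e'!='d' → stop

not a palindrome (mismatch at 2,3)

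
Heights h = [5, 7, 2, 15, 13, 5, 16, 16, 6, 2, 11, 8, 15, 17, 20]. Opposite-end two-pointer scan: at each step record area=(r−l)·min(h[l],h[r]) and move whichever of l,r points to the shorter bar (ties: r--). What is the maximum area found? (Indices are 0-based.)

l=0 r=14: min(5,20)*14=70 best=70 *, l++
l=1 r=14: min(7,20)*13=91 best=91 *, l++
l=2 r=14: min(2,20)*12=24 best=91, l++
l=3 r=14: min(15,20)*11=165 best=165 *, l++
l=4 r=14: min(13,20)*10=130 best=165, l++
l=5 r=14: min(5,20)*9=45 best=165, l++
l=6 r=14: min(16,20)*8=128 best=165, l++
l=7 r=14: min(16,20)*7=112 best=165, l++
l=8 r=14: min(6,20)*6=36 best=165, l++
l=9 r=14: min(2,20)*5=10 best=165, l++
l=10 r=14: min(11,20)*4=44 best=165, l++
l=11 r=14: min(8,20)*3=24 best=165, l++
l=12 r=14: min(15,20)*2=30 best=165, l++
l=13 r=14: min(17,20)*1=17 best=165, l++

max area = 165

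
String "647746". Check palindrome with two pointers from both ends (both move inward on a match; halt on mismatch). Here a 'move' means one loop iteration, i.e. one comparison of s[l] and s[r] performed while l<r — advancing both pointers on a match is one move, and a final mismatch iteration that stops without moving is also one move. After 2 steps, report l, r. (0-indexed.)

[0,5] '6'=='6' → l++,r--
[1,4] '4'=='4' → l++,r--

l=2, r=3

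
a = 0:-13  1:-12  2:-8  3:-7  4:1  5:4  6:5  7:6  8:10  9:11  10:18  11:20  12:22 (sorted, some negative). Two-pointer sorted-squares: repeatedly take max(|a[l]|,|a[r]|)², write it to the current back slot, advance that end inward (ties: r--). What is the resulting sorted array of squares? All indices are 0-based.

l=0 r=12: |-13|<=|22| out[12]=484, r--
l=0 r=11: |-13|<=|20| out[11]=400, r--
l=0 r=10: |-13|<=|18| out[10]=324, r--
l=0 r=9: |-13|>|11| out[9]=169, l++
l=1 r=9: |-12|>|11| out[8]=144, l++
l=2 r=9: |-8|<=|11| out[7]=121, r--
l=2 r=8: |-8|<=|10| out[6]=100, r--
l=2 r=7: |-8|>|6| out[5]=64, l++
l=3 r=7: |-7|>|6| out[4]=49, l++
l=4 r=7: |1|<=|6| out[3]=36, r--
l=4 r=6: |1|<=|5| out[2]=25, r--
l=4 r=5: |1|<=|4| out[1]=16, r--
l=4 r=4: |1|<=|1| out[0]=1, r--

[1, 16, 25, 36, 49, 64, 100, 121, 144, 169, 324, 400, 484]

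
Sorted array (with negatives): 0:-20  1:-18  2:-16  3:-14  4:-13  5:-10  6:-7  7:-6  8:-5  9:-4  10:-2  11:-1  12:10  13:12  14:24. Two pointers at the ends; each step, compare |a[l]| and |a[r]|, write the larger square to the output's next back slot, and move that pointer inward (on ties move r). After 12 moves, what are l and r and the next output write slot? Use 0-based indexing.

l=0 r=14: |-20|<=|24| out[14]=576, r--
l=0 r=13: |-20|>|12| out[13]=400, l++
l=1 r=13: |-18|>|12| out[12]=324, l++
l=2 r=13: |-16|>|12| out[11]=256, l++
l=3 r=13: |-14|>|12| out[10]=196, l++
l=4 r=13: |-13|>|12| out[9]=169, l++
l=5 r=13: |-10|<=|12| out[8]=144, r--
l=5 r=12: |-10|<=|10| out[7]=100, r--
l=5 r=11: |-10|>|-1| out[6]=100, l++
l=6 r=11: |-7|>|-1| out[5]=49, l++
l=7 r=11: |-6|>|-1| out[4]=36, l++
l=8 r=11: |-5|>|-1| out[3]=25, l++

l=9, r=11, next write slot=2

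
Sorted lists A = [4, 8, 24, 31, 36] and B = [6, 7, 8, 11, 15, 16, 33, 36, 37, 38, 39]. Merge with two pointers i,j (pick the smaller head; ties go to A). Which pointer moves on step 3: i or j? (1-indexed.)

j

i=1 j=1: A[i]=4<=B[j]=6 take 4, i++
i=2 j=1: A[i]=8>B[j]=6 take 6, j++
i=2 j=2: A[i]=8>B[j]=7 take 7, j++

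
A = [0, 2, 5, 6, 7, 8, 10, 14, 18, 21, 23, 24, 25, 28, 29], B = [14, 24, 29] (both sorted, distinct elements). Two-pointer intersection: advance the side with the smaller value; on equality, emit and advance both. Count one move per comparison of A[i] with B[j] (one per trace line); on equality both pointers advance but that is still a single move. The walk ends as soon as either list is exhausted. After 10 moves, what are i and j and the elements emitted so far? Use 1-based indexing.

i=11, j=2, emitted=[14]

i=1 j=1: 0<14, i++
i=2 j=1: 2<14, i++
i=3 j=1: 5<14, i++
i=4 j=1: 6<14, i++
i=5 j=1: 7<14, i++
i=6 j=1: 8<14, i++
i=7 j=1: 10<14, i++
i=8 j=1: 14==14 emit, i++,j++
i=9 j=2: 18<24, i++
i=10 j=2: 21<24, i++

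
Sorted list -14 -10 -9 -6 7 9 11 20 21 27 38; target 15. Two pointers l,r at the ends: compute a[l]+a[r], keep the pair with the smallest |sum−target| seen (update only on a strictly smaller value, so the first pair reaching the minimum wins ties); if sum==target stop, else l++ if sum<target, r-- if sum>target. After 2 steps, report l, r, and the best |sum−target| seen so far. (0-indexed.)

[0,10] -14+38=24 d=9 * → r--
[0,9] -14+27=13 d=2 * → l++

l=1, r=9, best |Δ|=2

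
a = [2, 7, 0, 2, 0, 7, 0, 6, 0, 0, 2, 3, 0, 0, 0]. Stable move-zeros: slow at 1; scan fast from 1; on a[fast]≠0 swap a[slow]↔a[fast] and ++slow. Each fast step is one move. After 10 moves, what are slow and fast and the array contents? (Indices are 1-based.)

slow=6, fast=11, a=[2, 7, 2, 7, 6, 0, 0, 0, 0, 0, 2, 3, 0, 0, 0]

slow=1 fast=1: a[fast]=2≠0 swap→a[1]=2, slow++,fast++
slow=2 fast=2: a[fast]=7≠0 swap→a[2]=7, slow++,fast++
slow=3 fast=3: a[fast]=0, fast++
slow=3 fast=4: a[fast]=2≠0 swap→a[3]=2, slow++,fast++
slow=4 fast=5: a[fast]=0, fast++
slow=4 fast=6: a[fast]=7≠0 swap→a[4]=7, slow++,fast++
slow=5 fast=7: a[fast]=0, fast++
slow=5 fast=8: a[fast]=6≠0 swap→a[5]=6, slow++,fast++
slow=6 fast=9: a[fast]=0, fast++
slow=6 fast=10: a[fast]=0, fast++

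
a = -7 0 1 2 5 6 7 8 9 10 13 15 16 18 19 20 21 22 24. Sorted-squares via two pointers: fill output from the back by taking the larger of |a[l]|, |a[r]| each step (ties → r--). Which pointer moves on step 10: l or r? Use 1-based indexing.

r

l=1 r=19: |-7|<=|24| out[19]=576, r--
l=1 r=18: |-7|<=|22| out[18]=484, r--
l=1 r=17: |-7|<=|21| out[17]=441, r--
l=1 r=16: |-7|<=|20| out[16]=400, r--
l=1 r=15: |-7|<=|19| out[15]=361, r--
l=1 r=14: |-7|<=|18| out[14]=324, r--
l=1 r=13: |-7|<=|16| out[13]=256, r--
l=1 r=12: |-7|<=|15| out[12]=225, r--
l=1 r=11: |-7|<=|13| out[11]=169, r--
l=1 r=10: |-7|<=|10| out[10]=100, r--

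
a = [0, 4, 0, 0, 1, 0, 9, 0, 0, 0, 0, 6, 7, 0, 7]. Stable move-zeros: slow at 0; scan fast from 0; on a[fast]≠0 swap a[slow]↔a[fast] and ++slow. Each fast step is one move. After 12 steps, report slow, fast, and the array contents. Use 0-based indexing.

slow=0 fast=0: a[fast]=0, fast++
slow=0 fast=1: a[fast]=4≠0 swap→a[0]=4, slow++,fast++
slow=1 fast=2: a[fast]=0, fast++
slow=1 fast=3: a[fast]=0, fast++
slow=1 fast=4: a[fast]=1≠0 swap→a[1]=1, slow++,fast++
slow=2 fast=5: a[fast]=0, fast++
slow=2 fast=6: a[fast]=9≠0 swap→a[2]=9, slow++,fast++
slow=3 fast=7: a[fast]=0, fast++
slow=3 fast=8: a[fast]=0, fast++
slow=3 fast=9: a[fast]=0, fast++
slow=3 fast=10: a[fast]=0, fast++
slow=3 fast=11: a[fast]=6≠0 swap→a[3]=6, slow++,fast++

slow=4, fast=12, a=[4, 1, 9, 6, 0, 0, 0, 0, 0, 0, 0, 0, 7, 0, 7]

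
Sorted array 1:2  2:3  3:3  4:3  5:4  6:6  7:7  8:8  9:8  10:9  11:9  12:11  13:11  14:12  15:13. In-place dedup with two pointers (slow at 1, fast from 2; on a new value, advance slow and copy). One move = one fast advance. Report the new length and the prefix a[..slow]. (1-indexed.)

length 10; prefix = [2, 3, 4, 6, 7, 8, 9, 11, 12, 13]

slow=1 fast=2: a[fast]=3≠a[slow]=2 write a[2]=3, slow++,fast++
slow=2 fast=3: a[fast]=3=a[slow] dup, fast++
slow=2 fast=4: a[fast]=3=a[slow] dup, fast++
slow=2 fast=5: a[fast]=4≠a[slow]=3 write a[3]=4, slow++,fast++
slow=3 fast=6: a[fast]=6≠a[slow]=4 write a[4]=6, slow++,fast++
slow=4 fast=7: a[fast]=7≠a[slow]=6 write a[5]=7, slow++,fast++
slow=5 fast=8: a[fast]=8≠a[slow]=7 write a[6]=8, slow++,fast++
slow=6 fast=9: a[fast]=8=a[slow] dup, fast++
slow=6 fast=10: a[fast]=9≠a[slow]=8 write a[7]=9, slow++,fast++
slow=7 fast=11: a[fast]=9=a[slow] dup, fast++
slow=7 fast=12: a[fast]=11≠a[slow]=9 write a[8]=11, slow++,fast++
slow=8 fast=13: a[fast]=11=a[slow] dup, fast++
slow=8 fast=14: a[fast]=12≠a[slow]=11 write a[9]=12, slow++,fast++
slow=9 fast=15: a[fast]=13≠a[slow]=12 write a[10]=13, slow++,fast++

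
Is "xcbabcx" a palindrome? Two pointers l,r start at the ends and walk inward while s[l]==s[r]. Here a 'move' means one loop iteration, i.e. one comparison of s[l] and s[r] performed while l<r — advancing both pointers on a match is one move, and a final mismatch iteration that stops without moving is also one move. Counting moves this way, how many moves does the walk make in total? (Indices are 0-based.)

l=0 r=6: 'x'=='x', l++,r--
l=1 r=5: 'c'=='c', l++,r--
l=2 r=4: 'b'=='b', l++,r--

3 moves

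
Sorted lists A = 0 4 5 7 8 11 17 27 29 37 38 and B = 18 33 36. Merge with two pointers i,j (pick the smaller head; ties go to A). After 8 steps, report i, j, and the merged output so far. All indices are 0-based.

i=0 j=0: A[i]=0<=B[j]=18 take 0, i++
i=1 j=0: A[i]=4<=B[j]=18 take 4, i++
i=2 j=0: A[i]=5<=B[j]=18 take 5, i++
i=3 j=0: A[i]=7<=B[j]=18 take 7, i++
i=4 j=0: A[i]=8<=B[j]=18 take 8, i++
i=5 j=0: A[i]=11<=B[j]=18 take 11, i++
i=6 j=0: A[i]=17<=B[j]=18 take 17, i++
i=7 j=0: A[i]=27>B[j]=18 take 18, j++

i=7, j=1, merged so far=[0, 4, 5, 7, 8, 11, 17, 18]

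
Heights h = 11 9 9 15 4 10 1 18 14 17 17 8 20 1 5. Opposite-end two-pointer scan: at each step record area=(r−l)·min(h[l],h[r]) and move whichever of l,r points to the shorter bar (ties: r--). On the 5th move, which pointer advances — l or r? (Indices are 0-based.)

l

l=0 r=14: min(11,5)*14=70 best=70 *, r--
l=0 r=13: min(11,1)*13=13 best=70, r--
l=0 r=12: min(11,20)*12=132 best=132 *, l++
l=1 r=12: min(9,20)*11=99 best=132, l++
l=2 r=12: min(9,20)*10=90 best=132, l++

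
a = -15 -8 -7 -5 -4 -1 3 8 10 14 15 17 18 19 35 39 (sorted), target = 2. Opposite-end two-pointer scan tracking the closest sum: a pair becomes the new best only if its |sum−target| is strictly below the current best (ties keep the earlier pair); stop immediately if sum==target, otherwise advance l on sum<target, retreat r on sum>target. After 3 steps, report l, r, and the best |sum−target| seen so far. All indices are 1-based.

l=1 r=16: -15+39=24 d=22 *, r--
l=1 r=15: -15+35=20 d=18 *, r--
l=1 r=14: -15+19=4 d=2 *, r--

l=1, r=13, best |Δ|=2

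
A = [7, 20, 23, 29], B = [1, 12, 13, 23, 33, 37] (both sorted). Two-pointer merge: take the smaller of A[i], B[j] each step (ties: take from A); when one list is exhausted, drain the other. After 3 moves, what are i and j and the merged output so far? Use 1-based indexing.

[i=1,j=1] A[i]=7>B[j]=1 take 1 → j++
[i=1,j=2] A[i]=7<=B[j]=12 take 7 → i++
[i=2,j=2] A[i]=20>B[j]=12 take 12 → j++

i=2, j=3, merged so far=[1, 7, 12]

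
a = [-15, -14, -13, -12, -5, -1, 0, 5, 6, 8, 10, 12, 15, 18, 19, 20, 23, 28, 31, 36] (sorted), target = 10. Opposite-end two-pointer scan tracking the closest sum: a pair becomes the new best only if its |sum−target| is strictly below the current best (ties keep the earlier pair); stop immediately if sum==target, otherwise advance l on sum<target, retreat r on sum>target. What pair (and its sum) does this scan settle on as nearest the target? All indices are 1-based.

[1,20] -15+36=21 d=11 * → r--
[1,19] -15+31=16 d=6 * → r--
[1,18] -15+28=13 d=3 * → r--
[1,17] -15+23=8 d=2 * → l++
[2,17] -14+23=9 d=1 * → l++
[3,17] -13+23=10 d=0 * → stop

pair (-13, 23) with sum 10 (|Δ|=0)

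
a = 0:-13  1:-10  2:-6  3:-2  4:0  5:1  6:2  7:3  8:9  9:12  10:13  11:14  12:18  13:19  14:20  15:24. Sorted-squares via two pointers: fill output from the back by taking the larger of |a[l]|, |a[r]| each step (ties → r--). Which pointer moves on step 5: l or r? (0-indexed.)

l=0 r=15: |-13|<=|24| out[15]=576, r--
l=0 r=14: |-13|<=|20| out[14]=400, r--
l=0 r=13: |-13|<=|19| out[13]=361, r--
l=0 r=12: |-13|<=|18| out[12]=324, r--
l=0 r=11: |-13|<=|14| out[11]=196, r--

r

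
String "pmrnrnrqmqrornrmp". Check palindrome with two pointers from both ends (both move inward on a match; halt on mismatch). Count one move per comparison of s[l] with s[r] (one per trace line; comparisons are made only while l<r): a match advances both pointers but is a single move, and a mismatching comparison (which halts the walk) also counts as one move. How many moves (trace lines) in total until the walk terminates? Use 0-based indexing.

[0,16] 'p'=='p' → l++,r--
[1,15] 'm'=='m' → l++,r--
[2,14] 'r'=='r' → l++,r--
[3,13] 'n'=='n' → l++,r--
[4,12] 'r'=='r' → l++,r--
[5,11] 'n'!='o' → stop

6 moves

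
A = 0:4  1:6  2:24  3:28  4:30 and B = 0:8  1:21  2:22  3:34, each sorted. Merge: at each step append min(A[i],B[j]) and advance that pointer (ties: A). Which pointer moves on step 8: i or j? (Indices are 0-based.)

[i=0,j=0] A[i]=4<=B[j]=8 take 4 → i++
[i=1,j=0] A[i]=6<=B[j]=8 take 6 → i++
[i=2,j=0] A[i]=24>B[j]=8 take 8 → j++
[i=2,j=1] A[i]=24>B[j]=21 take 21 → j++
[i=2,j=2] A[i]=24>B[j]=22 take 22 → j++
[i=2,j=3] A[i]=24<=B[j]=34 take 24 → i++
[i=3,j=3] A[i]=28<=B[j]=34 take 28 → i++
[i=4,j=3] A[i]=30<=B[j]=34 take 30 → i++

i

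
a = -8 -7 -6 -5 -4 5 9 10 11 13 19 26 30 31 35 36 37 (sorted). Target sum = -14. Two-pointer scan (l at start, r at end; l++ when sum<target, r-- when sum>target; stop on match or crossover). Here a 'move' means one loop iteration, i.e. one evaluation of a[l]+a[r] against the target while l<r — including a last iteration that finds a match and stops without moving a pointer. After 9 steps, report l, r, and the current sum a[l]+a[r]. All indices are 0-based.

[0,16] -8+37=29 >-14 → r--
[0,15] -8+36=28 >-14 → r--
[0,14] -8+35=27 >-14 → r--
[0,13] -8+31=23 >-14 → r--
[0,12] -8+30=22 >-14 → r--
[0,11] -8+26=18 >-14 → r--
[0,10] -8+19=11 >-14 → r--
[0,9] -8+13=5 >-14 → r--
[0,8] -8+11=3 >-14 → r--

l=0, r=7, sum=2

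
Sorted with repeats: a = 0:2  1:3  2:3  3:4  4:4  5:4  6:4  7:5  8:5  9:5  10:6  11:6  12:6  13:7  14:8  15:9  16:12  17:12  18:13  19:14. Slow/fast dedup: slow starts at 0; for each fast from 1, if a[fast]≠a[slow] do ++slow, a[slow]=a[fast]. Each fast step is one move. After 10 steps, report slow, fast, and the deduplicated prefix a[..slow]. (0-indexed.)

(s=0,f=1) a[fast]=3≠a[slow]=2 write a[1]=3 → slow++,fast++
(s=1,f=2) a[fast]=3=a[slow] dup → fast++
(s=1,f=3) a[fast]=4≠a[slow]=3 write a[2]=4 → slow++,fast++
(s=2,f=4) a[fast]=4=a[slow] dup → fast++
(s=2,f=5) a[fast]=4=a[slow] dup → fast++
(s=2,f=6) a[fast]=4=a[slow] dup → fast++
(s=2,f=7) a[fast]=5≠a[slow]=4 write a[3]=5 → slow++,fast++
(s=3,f=8) a[fast]=5=a[slow] dup → fast++
(s=3,f=9) a[fast]=5=a[slow] dup → fast++
(s=3,f=10) a[fast]=6≠a[slow]=5 write a[4]=6 → slow++,fast++

slow=4, fast=11, prefix=[2, 3, 4, 5, 6]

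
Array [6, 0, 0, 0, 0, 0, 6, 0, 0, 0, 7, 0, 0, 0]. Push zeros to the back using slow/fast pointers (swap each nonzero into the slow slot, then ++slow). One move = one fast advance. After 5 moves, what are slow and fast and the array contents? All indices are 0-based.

(s=0,f=0) a[fast]=6≠0 swap→a[0]=6 → slow++,fast++
(s=1,f=1) a[fast]=0 → fast++
(s=1,f=2) a[fast]=0 → fast++
(s=1,f=3) a[fast]=0 → fast++
(s=1,f=4) a[fast]=0 → fast++

slow=1, fast=5, a=[6, 0, 0, 0, 0, 0, 6, 0, 0, 0, 7, 0, 0, 0]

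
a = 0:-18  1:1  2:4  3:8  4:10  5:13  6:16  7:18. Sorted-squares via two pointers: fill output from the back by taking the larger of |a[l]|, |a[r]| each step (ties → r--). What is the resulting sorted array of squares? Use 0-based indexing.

[1, 16, 64, 100, 169, 256, 324, 324]

l=0 r=7: |-18|<=|18| out[7]=324, r--
l=0 r=6: |-18|>|16| out[6]=324, l++
l=1 r=6: |1|<=|16| out[5]=256, r--
l=1 r=5: |1|<=|13| out[4]=169, r--
l=1 r=4: |1|<=|10| out[3]=100, r--
l=1 r=3: |1|<=|8| out[2]=64, r--
l=1 r=2: |1|<=|4| out[1]=16, r--
l=1 r=1: |1|<=|1| out[0]=1, r--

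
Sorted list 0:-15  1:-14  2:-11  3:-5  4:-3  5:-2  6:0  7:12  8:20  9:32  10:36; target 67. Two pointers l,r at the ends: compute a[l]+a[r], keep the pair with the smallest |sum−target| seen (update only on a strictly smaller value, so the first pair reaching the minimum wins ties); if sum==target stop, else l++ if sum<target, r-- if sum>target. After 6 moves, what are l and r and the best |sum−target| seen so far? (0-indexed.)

l=6, r=10, best |Δ|=33

[0,10] -15+36=21 d=46 * → l++
[1,10] -14+36=22 d=45 * → l++
[2,10] -11+36=25 d=42 * → l++
[3,10] -5+36=31 d=36 * → l++
[4,10] -3+36=33 d=34 * → l++
[5,10] -2+36=34 d=33 * → l++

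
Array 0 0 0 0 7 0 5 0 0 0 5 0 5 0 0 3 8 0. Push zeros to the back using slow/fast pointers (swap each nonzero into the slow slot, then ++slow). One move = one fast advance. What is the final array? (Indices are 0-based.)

[7, 5, 5, 5, 3, 8, 0, 0, 0, 0, 0, 0, 0, 0, 0, 0, 0, 0]

(s=0,f=0) a[fast]=0 → fast++
(s=0,f=1) a[fast]=0 → fast++
(s=0,f=2) a[fast]=0 → fast++
(s=0,f=3) a[fast]=0 → fast++
(s=0,f=4) a[fast]=7≠0 swap→a[0]=7 → slow++,fast++
(s=1,f=5) a[fast]=0 → fast++
(s=1,f=6) a[fast]=5≠0 swap→a[1]=5 → slow++,fast++
(s=2,f=7) a[fast]=0 → fast++
(s=2,f=8) a[fast]=0 → fast++
(s=2,f=9) a[fast]=0 → fast++
(s=2,f=10) a[fast]=5≠0 swap→a[2]=5 → slow++,fast++
(s=3,f=11) a[fast]=0 → fast++
(s=3,f=12) a[fast]=5≠0 swap→a[3]=5 → slow++,fast++
(s=4,f=13) a[fast]=0 → fast++
(s=4,f=14) a[fast]=0 → fast++
(s=4,f=15) a[fast]=3≠0 swap→a[4]=3 → slow++,fast++
(s=5,f=16) a[fast]=8≠0 swap→a[5]=8 → slow++,fast++
(s=6,f=17) a[fast]=0 → fast++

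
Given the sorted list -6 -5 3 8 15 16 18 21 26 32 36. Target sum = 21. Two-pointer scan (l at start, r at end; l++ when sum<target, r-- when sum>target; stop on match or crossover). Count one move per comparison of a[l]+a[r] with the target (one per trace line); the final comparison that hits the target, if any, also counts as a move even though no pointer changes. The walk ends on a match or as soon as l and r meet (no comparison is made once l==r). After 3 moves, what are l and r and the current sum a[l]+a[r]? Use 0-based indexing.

l=1, r=8, sum=21

l=0 r=10: -6+36=30 >21, r--
l=0 r=9: -6+32=26 >21, r--
l=0 r=8: -6+26=20 <21, l++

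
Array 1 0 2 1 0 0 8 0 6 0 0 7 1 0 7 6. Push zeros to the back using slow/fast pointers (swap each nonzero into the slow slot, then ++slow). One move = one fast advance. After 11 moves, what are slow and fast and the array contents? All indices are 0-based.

slow=5, fast=11, a=[1, 2, 1, 8, 6, 0, 0, 0, 0, 0, 0, 7, 1, 0, 7, 6]

(s=0,f=0) a[fast]=1≠0 swap→a[0]=1 → slow++,fast++
(s=1,f=1) a[fast]=0 → fast++
(s=1,f=2) a[fast]=2≠0 swap→a[1]=2 → slow++,fast++
(s=2,f=3) a[fast]=1≠0 swap→a[2]=1 → slow++,fast++
(s=3,f=4) a[fast]=0 → fast++
(s=3,f=5) a[fast]=0 → fast++
(s=3,f=6) a[fast]=8≠0 swap→a[3]=8 → slow++,fast++
(s=4,f=7) a[fast]=0 → fast++
(s=4,f=8) a[fast]=6≠0 swap→a[4]=6 → slow++,fast++
(s=5,f=9) a[fast]=0 → fast++
(s=5,f=10) a[fast]=0 → fast++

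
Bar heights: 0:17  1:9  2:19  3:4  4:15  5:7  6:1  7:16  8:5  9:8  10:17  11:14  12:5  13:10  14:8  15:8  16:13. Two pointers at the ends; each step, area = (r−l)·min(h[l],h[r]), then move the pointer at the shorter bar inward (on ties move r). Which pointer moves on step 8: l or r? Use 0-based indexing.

[0,16] min(17,13)*16=208 best=208 * → r--
[0,15] min(17,8)*15=120 best=208 → r--
[0,14] min(17,8)*14=112 best=208 → r--
[0,13] min(17,10)*13=130 best=208 → r--
[0,12] min(17,5)*12=60 best=208 → r--
[0,11] min(17,14)*11=154 best=208 → r--
[0,10] min(17,17)*10=170 best=208 → r--
[0,9] min(17,8)*9=72 best=208 → r--

r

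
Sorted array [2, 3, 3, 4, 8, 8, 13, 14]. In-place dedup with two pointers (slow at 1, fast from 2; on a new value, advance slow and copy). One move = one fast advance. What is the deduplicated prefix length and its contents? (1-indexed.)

slow=1 fast=2: a[fast]=3≠a[slow]=2 write a[2]=3, slow++,fast++
slow=2 fast=3: a[fast]=3=a[slow] dup, fast++
slow=2 fast=4: a[fast]=4≠a[slow]=3 write a[3]=4, slow++,fast++
slow=3 fast=5: a[fast]=8≠a[slow]=4 write a[4]=8, slow++,fast++
slow=4 fast=6: a[fast]=8=a[slow] dup, fast++
slow=4 fast=7: a[fast]=13≠a[slow]=8 write a[5]=13, slow++,fast++
slow=5 fast=8: a[fast]=14≠a[slow]=13 write a[6]=14, slow++,fast++

length 6; prefix = [2, 3, 4, 8, 13, 14]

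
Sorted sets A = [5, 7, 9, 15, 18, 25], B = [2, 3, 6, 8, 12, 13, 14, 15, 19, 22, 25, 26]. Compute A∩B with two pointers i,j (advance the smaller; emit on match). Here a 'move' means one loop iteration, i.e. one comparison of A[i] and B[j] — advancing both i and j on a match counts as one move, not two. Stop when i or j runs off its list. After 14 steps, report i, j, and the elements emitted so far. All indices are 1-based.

i=6, j=11, emitted=[15]

[i=1,j=1] 5>2 → j++
[i=1,j=2] 5>3 → j++
[i=1,j=3] 5<6 → i++
[i=2,j=3] 7>6 → j++
[i=2,j=4] 7<8 → i++
[i=3,j=4] 9>8 → j++
[i=3,j=5] 9<12 → i++
[i=4,j=5] 15>12 → j++
[i=4,j=6] 15>13 → j++
[i=4,j=7] 15>14 → j++
[i=4,j=8] 15==15 emit → i++,j++
[i=5,j=9] 18<19 → i++
[i=6,j=9] 25>19 → j++
[i=6,j=10] 25>22 → j++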